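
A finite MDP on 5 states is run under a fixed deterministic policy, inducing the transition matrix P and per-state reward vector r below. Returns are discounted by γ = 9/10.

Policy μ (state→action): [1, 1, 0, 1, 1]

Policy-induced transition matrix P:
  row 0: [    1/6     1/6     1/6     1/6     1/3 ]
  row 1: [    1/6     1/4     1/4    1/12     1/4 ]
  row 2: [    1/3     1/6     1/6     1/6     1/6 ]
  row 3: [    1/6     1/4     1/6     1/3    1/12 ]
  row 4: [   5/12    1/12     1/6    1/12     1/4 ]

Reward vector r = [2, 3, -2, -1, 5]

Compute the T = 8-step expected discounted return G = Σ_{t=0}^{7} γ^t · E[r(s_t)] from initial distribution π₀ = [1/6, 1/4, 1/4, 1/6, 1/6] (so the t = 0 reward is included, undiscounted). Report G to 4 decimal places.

G = 8.9899

t=0: π = [0.1667, 0.2500, 0.2500, 0.1667, 0.1667], E[r] = 1.2500, γ^t·E[r] = 1.250000, running G = 1.250000
t=1: π = [0.2500, 0.1875, 0.1875, 0.1597, 0.2153], E[r] = 1.6042, γ^t·E[r] = 1.443750, running G = 2.693750
t=2: π = [0.2517, 0.1777, 0.1823, 0.1597, 0.2286], E[r] = 1.6551, γ^t·E[r] = 1.340625, running G = 4.034375
t=3: π = [0.2542, 0.1757, 0.1815, 0.1594, 0.2292], E[r] = 1.6590, γ^t·E[r] = 1.209445, running G = 5.243820
t=4: π = [0.2542, 0.1755, 0.1813, 0.1595, 0.2295], E[r] = 1.6602, γ^t·E[r] = 1.089276, running G = 6.333096
t=5: π = [0.2543, 0.1755, 0.1813, 0.1595, 0.2295], E[r] = 1.6603, γ^t·E[r] = 0.980370, running G = 7.313466
t=6: π = [0.2543, 0.1755, 0.1813, 0.1595, 0.2295], E[r] = 1.6603, γ^t·E[r] = 0.882341, running G = 8.195808
t=7: π = [0.2543, 0.1755, 0.1813, 0.1595, 0.2295], E[r] = 1.6603, γ^t·E[r] = 0.794106, running G = 8.989914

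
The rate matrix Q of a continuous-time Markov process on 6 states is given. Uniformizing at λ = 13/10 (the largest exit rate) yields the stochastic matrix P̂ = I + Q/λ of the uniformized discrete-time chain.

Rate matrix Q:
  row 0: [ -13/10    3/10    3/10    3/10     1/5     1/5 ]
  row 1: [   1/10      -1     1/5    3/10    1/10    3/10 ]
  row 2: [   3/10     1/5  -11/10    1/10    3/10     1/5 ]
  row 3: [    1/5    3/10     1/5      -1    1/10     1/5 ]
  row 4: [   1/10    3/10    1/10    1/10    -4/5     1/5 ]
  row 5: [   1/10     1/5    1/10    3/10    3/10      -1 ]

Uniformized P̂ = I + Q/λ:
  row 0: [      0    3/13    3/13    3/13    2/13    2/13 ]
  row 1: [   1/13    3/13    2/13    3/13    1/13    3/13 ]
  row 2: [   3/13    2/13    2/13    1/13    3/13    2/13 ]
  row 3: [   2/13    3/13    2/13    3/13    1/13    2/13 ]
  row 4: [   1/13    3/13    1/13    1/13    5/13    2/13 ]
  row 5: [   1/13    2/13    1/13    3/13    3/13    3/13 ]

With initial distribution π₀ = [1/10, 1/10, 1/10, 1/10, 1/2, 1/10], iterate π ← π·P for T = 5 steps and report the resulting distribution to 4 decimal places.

t=0: π = [0.1000, 0.1000, 0.1000, 0.1000, 0.5000, 0.1000]
t=1: π = [0.0923, 0.2154, 0.1154, 0.1385, 0.2692, 0.1692]
t=2: π = [0.0982, 0.2089, 0.1272, 0.1716, 0.2107, 0.1834]
t=3: π = [0.1021, 0.2069, 0.1311, 0.1788, 0.1971, 0.1840]
t=4: π = [0.1030, 0.2065, 0.1324, 0.1803, 0.1939, 0.1839]
t=5: π = [0.1032, 0.2064, 0.1327, 0.1806, 0.1932, 0.1839]

π = [0.1032, 0.2064, 0.1327, 0.1806, 0.1932, 0.1839]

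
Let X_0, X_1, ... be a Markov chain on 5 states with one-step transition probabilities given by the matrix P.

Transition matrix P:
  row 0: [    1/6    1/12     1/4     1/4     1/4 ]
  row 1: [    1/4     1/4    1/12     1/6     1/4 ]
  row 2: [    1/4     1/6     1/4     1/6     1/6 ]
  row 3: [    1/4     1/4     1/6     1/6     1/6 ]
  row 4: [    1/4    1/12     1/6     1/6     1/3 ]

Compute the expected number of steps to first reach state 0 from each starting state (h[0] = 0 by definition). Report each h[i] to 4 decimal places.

h = [0.0000, 4.0000, 4.0000, 4.0000, 4.0000]

First-step conditioning: h[0] = 0; for i ≠ 0, h[i] = 1 + Σ_k P[i][k]·h[k].
  h[1] = 1 + 1/4·h[1] + 1/12·h[2] + 1/6·h[3] + 1/4·h[4]
  h[2] = 1 + 1/6·h[1] + 1/4·h[2] + 1/6·h[3] + 1/6·h[4]
  h[3] = 1 + 1/4·h[1] + 1/6·h[2] + 1/6·h[3] + 1/6·h[4]
  h[4] = 1 + 1/12·h[1] + 1/6·h[2] + 1/6·h[3] + 1/3·h[4]
Solving the 4×4 linear system over states ≠ 0 gives exactly h = [0, 4, 4, 4, 4] (h[0] = 0 is the target).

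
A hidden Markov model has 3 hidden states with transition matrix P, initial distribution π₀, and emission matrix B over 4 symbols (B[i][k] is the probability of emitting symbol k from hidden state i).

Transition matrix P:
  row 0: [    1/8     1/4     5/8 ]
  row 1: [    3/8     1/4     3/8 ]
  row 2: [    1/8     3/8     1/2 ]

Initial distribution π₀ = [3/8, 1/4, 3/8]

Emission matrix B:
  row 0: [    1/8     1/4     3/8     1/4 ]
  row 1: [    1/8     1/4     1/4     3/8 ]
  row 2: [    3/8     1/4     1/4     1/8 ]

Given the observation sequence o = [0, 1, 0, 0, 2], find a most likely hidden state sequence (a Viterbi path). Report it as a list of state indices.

t=0: δ = [4.688e-02, 3.125e-02, 1.406e-01]  (obs o_0=0)
t=1: δ = [4.395e-03, 1.318e-02, 1.758e-02]  ψ = [2, 2, 2]  (obs o_1=1)
t=2: δ = [6.180e-04, 8.240e-04, 3.296e-03]  ψ = [1, 2, 2]  (obs o_2=0)
t=3: δ = [5.150e-05, 1.545e-04, 6.180e-04]  ψ = [2, 2, 2]  (obs o_3=0)
t=4: δ = [2.897e-05, 5.794e-05, 7.725e-05]  ψ = [2, 2, 2]  (obs o_4=2)
backtrack: best end state = 2; path = [2, 2, 2, 2, 2]

path = [2, 2, 2, 2, 2]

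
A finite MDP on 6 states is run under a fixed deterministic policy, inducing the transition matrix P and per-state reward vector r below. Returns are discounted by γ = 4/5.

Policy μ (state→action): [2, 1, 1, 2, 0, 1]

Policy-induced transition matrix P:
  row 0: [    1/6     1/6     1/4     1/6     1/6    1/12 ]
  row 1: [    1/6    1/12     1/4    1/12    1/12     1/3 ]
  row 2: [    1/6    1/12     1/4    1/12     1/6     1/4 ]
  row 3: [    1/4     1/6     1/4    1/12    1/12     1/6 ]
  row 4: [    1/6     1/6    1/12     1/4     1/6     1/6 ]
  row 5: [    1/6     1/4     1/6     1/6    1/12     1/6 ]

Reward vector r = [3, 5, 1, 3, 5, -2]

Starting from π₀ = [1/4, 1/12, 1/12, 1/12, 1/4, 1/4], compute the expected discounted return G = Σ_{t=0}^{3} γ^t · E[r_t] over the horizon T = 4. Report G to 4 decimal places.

t=0: π = [0.2500, 0.0833, 0.0833, 0.0833, 0.2500, 0.2500], E[r] = 2.2500, γ^t·E[r] = 2.250000, running G = 2.250000
t=1: π = [0.1736, 0.1736, 0.1875, 0.1667, 0.1319, 0.1667], E[r] = 2.4028, γ^t·E[r] = 1.922222, running G = 4.172222
t=2: π = [0.1806, 0.1505, 0.2141, 0.1337, 0.1244, 0.1968], E[r] = 2.1377, γ^t·E[r] = 1.368148, running G = 5.540370
t=3: π = [0.1778, 0.1527, 0.2129, 0.1355, 0.1266, 0.1945], E[r] = 2.1601, γ^t·E[r] = 1.105975, running G = 6.646346

G = 6.6463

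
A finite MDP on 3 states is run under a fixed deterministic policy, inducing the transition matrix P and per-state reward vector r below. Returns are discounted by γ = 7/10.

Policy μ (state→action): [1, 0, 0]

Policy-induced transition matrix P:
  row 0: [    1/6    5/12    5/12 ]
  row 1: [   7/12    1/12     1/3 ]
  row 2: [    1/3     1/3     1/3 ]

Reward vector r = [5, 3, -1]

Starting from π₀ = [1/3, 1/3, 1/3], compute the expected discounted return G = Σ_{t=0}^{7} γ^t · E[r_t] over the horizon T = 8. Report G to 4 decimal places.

G = 7.1594

t=0: π = [0.3333, 0.3333, 0.3333], E[r] = 2.3333, γ^t·E[r] = 2.333333, running G = 2.333333
t=1: π = [0.3611, 0.2778, 0.3611], E[r] = 2.2778, γ^t·E[r] = 1.594444, running G = 3.927778
t=2: π = [0.3426, 0.2940, 0.3634], E[r] = 2.2315, γ^t·E[r] = 1.093426, running G = 5.021204
t=3: π = [0.3497, 0.2884, 0.3619], E[r] = 2.2519, γ^t·E[r] = 0.772412, running G = 5.793615
t=4: π = [0.3471, 0.2904, 0.3625], E[r] = 2.2444, γ^t·E[r] = 0.538874, running G = 6.332489
t=5: π = [0.3481, 0.2897, 0.3623], E[r] = 2.2471, γ^t·E[r] = 0.377669, running G = 6.710159
t=6: π = [0.3477, 0.2899, 0.3623], E[r] = 2.2461, γ^t·E[r] = 0.264254, running G = 6.974413
t=7: π = [0.3479, 0.2898, 0.3623], E[r] = 2.2465, γ^t·E[r] = 0.185006, running G = 7.159419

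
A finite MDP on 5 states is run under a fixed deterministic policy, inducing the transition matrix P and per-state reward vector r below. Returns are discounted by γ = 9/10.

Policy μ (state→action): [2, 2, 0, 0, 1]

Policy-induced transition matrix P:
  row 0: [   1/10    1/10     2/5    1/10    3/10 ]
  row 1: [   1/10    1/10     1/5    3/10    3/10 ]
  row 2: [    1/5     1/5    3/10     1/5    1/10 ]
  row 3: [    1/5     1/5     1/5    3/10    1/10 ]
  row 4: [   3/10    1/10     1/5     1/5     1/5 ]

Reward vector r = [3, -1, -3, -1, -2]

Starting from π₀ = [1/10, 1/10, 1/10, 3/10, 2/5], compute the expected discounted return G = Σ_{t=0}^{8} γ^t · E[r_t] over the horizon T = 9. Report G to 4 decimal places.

G = -6.0050

t=0: π = [0.1000, 0.1000, 0.1000, 0.3000, 0.4000], E[r] = -1.2000, γ^t·E[r] = -1.200000, running G = -1.200000
t=1: π = [0.2200, 0.1400, 0.2300, 0.2300, 0.1800], E[r] = -0.7600, γ^t·E[r] = -0.684000, running G = -1.884000
t=2: π = [0.1820, 0.1460, 0.2670, 0.2150, 0.1900], E[r] = -0.9960, γ^t·E[r] = -0.806760, running G = -2.690760
t=3: π = [0.1862, 0.1482, 0.2631, 0.2179, 0.1846], E[r] = -0.9660, γ^t·E[r] = -0.704214, running G = -3.394974
t=4: π = [0.1850, 0.1481, 0.2636, 0.2180, 0.1853], E[r] = -0.9724, γ^t·E[r] = -0.637965, running G = -4.032939
t=5: π = [0.1852, 0.1482, 0.2634, 0.2181, 0.1852], E[r] = -0.9710, γ^t·E[r] = -0.573359, running G = -4.606298
t=6: π = [0.1852, 0.1481, 0.2634, 0.2181, 0.1852], E[r] = -0.9712, γ^t·E[r] = -0.516156, running G = -5.122454
t=7: π = [0.1852, 0.1481, 0.2634, 0.2181, 0.1852], E[r] = -0.9712, γ^t·E[r] = -0.464515, running G = -5.586969
t=8: π = [0.1852, 0.1481, 0.2634, 0.2181, 0.1852], E[r] = -0.9712, γ^t·E[r] = -0.418068, running G = -6.005037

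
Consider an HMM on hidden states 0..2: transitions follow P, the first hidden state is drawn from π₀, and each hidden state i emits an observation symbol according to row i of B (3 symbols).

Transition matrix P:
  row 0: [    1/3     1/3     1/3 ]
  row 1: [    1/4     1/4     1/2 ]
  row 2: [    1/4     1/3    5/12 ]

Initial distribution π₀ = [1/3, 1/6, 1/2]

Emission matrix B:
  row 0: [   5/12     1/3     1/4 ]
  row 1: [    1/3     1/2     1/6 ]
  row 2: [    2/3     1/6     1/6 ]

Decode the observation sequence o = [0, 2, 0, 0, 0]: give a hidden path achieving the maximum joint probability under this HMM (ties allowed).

t=0: δ = [1.389e-01, 5.556e-02, 3.333e-01]  (obs o_0=0)
t=1: δ = [2.083e-02, 1.852e-02, 2.315e-02]  ψ = [2, 2, 2]  (obs o_1=2)
t=2: δ = [2.894e-03, 2.572e-03, 6.430e-03]  ψ = [0, 2, 2]  (obs o_2=0)
t=3: δ = [6.698e-04, 7.144e-04, 1.786e-03]  ψ = [2, 2, 2]  (obs o_3=0)
t=4: δ = [1.861e-04, 1.985e-04, 4.961e-04]  ψ = [2, 2, 2]  (obs o_4=0)
backtrack: best end state = 2; path = [2, 2, 2, 2, 2]

path = [2, 2, 2, 2, 2]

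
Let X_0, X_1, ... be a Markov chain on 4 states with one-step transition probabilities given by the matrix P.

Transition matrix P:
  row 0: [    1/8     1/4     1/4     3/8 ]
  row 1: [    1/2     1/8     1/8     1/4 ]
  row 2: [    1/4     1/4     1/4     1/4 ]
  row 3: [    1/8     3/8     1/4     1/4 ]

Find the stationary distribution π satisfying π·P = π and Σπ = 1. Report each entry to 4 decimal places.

π = [0.2473, 0.2534, 0.2183, 0.2809]

Balance equations π_j = Σ_i π_i·P[i][j]:
  π_0 = 1/8·π_0 + 1/2·π_1 + 1/4·π_2 + 1/8·π_3
  π_1 = 1/4·π_0 + 1/8·π_1 + 1/4·π_2 + 3/8·π_3
  π_2 = 1/4·π_0 + 1/8·π_1 + 1/4·π_2 + 1/4·π_3
  normalize: π_0 + π_1 + π_2 + π_3 = 1
Solving the linear system gives exactly π = [162/655, 166/655, 143/655, 184/655].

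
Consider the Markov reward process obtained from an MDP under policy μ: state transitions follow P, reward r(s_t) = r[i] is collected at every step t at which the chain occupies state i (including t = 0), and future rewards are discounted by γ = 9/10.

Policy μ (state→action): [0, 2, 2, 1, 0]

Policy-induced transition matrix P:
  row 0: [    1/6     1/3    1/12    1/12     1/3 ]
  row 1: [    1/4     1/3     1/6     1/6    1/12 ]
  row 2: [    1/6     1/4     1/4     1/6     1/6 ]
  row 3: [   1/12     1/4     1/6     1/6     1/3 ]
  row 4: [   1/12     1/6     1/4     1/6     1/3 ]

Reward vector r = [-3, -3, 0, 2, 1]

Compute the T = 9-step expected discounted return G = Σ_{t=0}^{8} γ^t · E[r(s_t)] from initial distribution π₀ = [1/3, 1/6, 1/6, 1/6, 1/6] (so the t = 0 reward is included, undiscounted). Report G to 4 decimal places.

G = -4.7235

t=0: π = [0.3333, 0.1667, 0.1667, 0.1667, 0.1667], E[r] = -1.0000, γ^t·E[r] = -1.000000, running G = -1.000000
t=1: π = [0.1528, 0.2778, 0.1667, 0.1389, 0.2639], E[r] = -0.7500, γ^t·E[r] = -0.675000, running G = -1.675000
t=2: π = [0.1563, 0.2639, 0.1898, 0.1539, 0.2361], E[r] = -0.7164, γ^t·E[r] = -0.580313, running G = -2.255313
t=3: π = [0.1562, 0.2653, 0.1891, 0.1536, 0.2357], E[r] = -0.7215, γ^t·E[r] = -0.525938, running G = -2.781250
t=4: π = [0.1563, 0.2655, 0.1891, 0.1537, 0.2355], E[r] = -0.7226, γ^t·E[r] = -0.474129, running G = -3.255379
t=5: π = [0.1564, 0.2655, 0.1890, 0.1536, 0.2355], E[r] = -0.7229, γ^t·E[r] = -0.426889, running G = -3.682268
t=6: π = [0.1564, 0.2655, 0.1890, 0.1536, 0.2354], E[r] = -0.7230, γ^t·E[r] = -0.384230, running G = -4.066498
t=7: π = [0.1564, 0.2655, 0.1890, 0.1536, 0.2354], E[r] = -0.7230, γ^t·E[r] = -0.345812, running G = -4.412311
t=8: π = [0.1564, 0.2655, 0.1890, 0.1536, 0.2354], E[r] = -0.7230, γ^t·E[r] = -0.311232, running G = -4.723543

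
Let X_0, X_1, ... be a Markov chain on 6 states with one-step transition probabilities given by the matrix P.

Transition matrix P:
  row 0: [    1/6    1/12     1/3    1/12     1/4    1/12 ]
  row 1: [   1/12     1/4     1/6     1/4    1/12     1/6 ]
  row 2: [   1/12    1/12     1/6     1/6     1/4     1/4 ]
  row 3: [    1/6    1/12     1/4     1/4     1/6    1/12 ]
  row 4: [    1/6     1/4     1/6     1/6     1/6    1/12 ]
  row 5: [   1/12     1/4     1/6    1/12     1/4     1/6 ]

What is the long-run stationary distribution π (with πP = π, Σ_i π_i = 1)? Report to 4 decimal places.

π = [0.1240, 0.1669, 0.2017, 0.1727, 0.1918, 0.1428]

Balance equations π_j = Σ_i π_i·P[i][j]:
  π_0 = 1/6·π_0 + 1/12·π_1 + 1/12·π_2 + 1/6·π_3 + 1/6·π_4 + 1/12·π_5
  π_1 = 1/12·π_0 + 1/4·π_1 + 1/12·π_2 + 1/12·π_3 + 1/4·π_4 + 1/4·π_5
  π_2 = 1/3·π_0 + 1/6·π_1 + 1/6·π_2 + 1/4·π_3 + 1/6·π_4 + 1/6·π_5
  π_3 = 1/12·π_0 + 1/4·π_1 + 1/6·π_2 + 1/4·π_3 + 1/6·π_4 + 1/12·π_5
  π_4 = 1/4·π_0 + 1/12·π_1 + 1/4·π_2 + 1/6·π_3 + 1/6·π_4 + 1/4·π_5
  normalize: π_0 + π_1 + π_2 + π_3 + π_4 + π_5 = 1
Solving the linear system gives exactly π = [13175/106208, 35455/212416, 10713/53104, 9173/53104, 20371/106208, 30325/212416].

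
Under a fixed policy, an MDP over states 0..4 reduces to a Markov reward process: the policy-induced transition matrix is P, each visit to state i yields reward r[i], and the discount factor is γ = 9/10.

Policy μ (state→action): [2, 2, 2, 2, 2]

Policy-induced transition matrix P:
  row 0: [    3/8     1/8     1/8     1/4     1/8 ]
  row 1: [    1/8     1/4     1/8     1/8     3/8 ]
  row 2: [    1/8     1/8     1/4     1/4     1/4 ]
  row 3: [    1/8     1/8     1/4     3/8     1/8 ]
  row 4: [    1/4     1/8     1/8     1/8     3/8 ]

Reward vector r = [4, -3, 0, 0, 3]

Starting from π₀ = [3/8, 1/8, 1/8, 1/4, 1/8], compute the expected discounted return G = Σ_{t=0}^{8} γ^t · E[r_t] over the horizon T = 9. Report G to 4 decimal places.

t=0: π = [0.3750, 0.1250, 0.1250, 0.2500, 0.1250], E[r] = 1.5000, γ^t·E[r] = 1.500000, running G = 1.500000
t=1: π = [0.2344, 0.1406, 0.1719, 0.2500, 0.2031], E[r] = 1.1250, γ^t·E[r] = 1.012500, running G = 2.512500
t=2: π = [0.2090, 0.1426, 0.1777, 0.2383, 0.2324], E[r] = 1.1055, γ^t·E[r] = 0.895430, running G = 3.407930
t=3: π = [0.2063, 0.1428, 0.1770, 0.2329, 0.2410], E[r] = 1.1196, γ^t·E[r] = 0.816209, running G = 4.224139
t=4: π = [0.2067, 0.1429, 0.1762, 0.2311, 0.2431], E[r] = 1.1274, γ^t·E[r] = 0.739714, running G = 4.963853
t=5: π = [0.2071, 0.1429, 0.1759, 0.2307, 0.2435], E[r] = 1.1302, γ^t·E[r] = 0.667369, running G = 5.631223
t=6: π = [0.2072, 0.1429, 0.1758, 0.2305, 0.2436], E[r] = 1.1310, γ^t·E[r] = 0.601054, running G = 6.232277
t=7: π = [0.2072, 0.1429, 0.1758, 0.2305, 0.2436], E[r] = 1.1312, γ^t·E[r] = 0.541043, running G = 6.773319
t=8: π = [0.2073, 0.1429, 0.1758, 0.2305, 0.2436], E[r] = 1.1312, γ^t·E[r] = 0.486956, running G = 7.260276

G = 7.2603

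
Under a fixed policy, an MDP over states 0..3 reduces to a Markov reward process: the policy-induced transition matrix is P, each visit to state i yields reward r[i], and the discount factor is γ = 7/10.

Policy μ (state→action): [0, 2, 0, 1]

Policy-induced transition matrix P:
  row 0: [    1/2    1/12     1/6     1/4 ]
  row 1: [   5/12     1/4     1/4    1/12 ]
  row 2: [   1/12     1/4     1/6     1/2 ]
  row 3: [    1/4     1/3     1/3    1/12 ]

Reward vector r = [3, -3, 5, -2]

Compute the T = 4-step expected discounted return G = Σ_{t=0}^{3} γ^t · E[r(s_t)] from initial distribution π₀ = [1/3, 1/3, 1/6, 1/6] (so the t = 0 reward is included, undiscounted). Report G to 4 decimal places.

G = 2.1510

t=0: π = [0.3333, 0.3333, 0.1667, 0.1667], E[r] = 0.5000, γ^t·E[r] = 0.500000, running G = 0.500000
t=1: π = [0.3611, 0.2083, 0.2222, 0.2083], E[r] = 1.1528, γ^t·E[r] = 0.806944, running G = 1.306944
t=2: π = [0.3380, 0.2072, 0.2188, 0.2361], E[r] = 1.0139, γ^t·E[r] = 0.496806, running G = 1.803750
t=3: π = [0.3326, 0.2133, 0.2233, 0.2308], E[r] = 1.0124, γ^t·E[r] = 0.347268, running G = 2.151018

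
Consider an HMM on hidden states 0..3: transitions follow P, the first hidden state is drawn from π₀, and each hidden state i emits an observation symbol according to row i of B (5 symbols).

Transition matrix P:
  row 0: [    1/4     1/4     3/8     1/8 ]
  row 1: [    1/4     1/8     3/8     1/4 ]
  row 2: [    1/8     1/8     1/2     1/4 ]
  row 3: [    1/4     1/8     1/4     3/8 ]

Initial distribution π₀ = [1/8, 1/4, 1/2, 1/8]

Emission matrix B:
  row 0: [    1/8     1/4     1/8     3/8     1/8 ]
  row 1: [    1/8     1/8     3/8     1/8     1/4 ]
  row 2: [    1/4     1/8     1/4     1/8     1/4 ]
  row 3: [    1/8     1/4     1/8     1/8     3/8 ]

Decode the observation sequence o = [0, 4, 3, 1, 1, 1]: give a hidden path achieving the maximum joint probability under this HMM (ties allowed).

t=0: δ = [1.562e-02, 3.125e-02, 1.250e-01, 1.562e-02]  (obs o_0=0)
t=1: δ = [1.953e-03, 3.906e-03, 1.562e-02, 1.172e-02]  ψ = [2, 2, 2, 2]  (obs o_1=4)
t=2: δ = [1.099e-03, 2.441e-04, 9.766e-04, 5.493e-04]  ψ = [3, 2, 2, 3]  (obs o_2=3)
t=3: δ = [6.866e-05, 3.433e-05, 6.104e-05, 6.104e-05]  ψ = [0, 0, 2, 2]  (obs o_3=1)
t=4: δ = [4.292e-06, 2.146e-06, 3.815e-06, 5.722e-06]  ψ = [0, 0, 2, 3]  (obs o_4=1)
t=5: δ = [3.576e-07, 1.341e-07, 2.384e-07, 5.364e-07]  ψ = [3, 0, 2, 3]  (obs o_5=1)
backtrack: best end state = 3; path = [2, 2, 2, 3, 3, 3]

path = [2, 2, 2, 3, 3, 3]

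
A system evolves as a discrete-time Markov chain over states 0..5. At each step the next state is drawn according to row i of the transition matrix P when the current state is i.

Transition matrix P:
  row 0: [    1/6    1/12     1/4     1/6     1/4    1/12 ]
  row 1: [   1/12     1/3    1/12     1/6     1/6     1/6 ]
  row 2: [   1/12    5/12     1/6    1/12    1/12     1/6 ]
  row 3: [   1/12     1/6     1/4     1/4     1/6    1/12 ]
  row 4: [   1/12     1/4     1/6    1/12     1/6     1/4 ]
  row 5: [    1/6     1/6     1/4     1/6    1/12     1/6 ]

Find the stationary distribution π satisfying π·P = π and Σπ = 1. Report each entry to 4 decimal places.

Balance equations π_j = Σ_i π_i·P[i][j]:
  π_0 = 1/6·π_0 + 1/12·π_1 + 1/12·π_2 + 1/12·π_3 + 1/12·π_4 + 1/6·π_5
  π_1 = 1/12·π_0 + 1/3·π_1 + 5/12·π_2 + 1/6·π_3 + 1/4·π_4 + 1/6·π_5
  π_2 = 1/4·π_0 + 1/12·π_1 + 1/6·π_2 + 1/4·π_3 + 1/6·π_4 + 1/4·π_5
  π_3 = 1/6·π_0 + 1/6·π_1 + 1/12·π_2 + 1/4·π_3 + 1/12·π_4 + 1/6·π_5
  π_4 = 1/4·π_0 + 1/6·π_1 + 1/12·π_2 + 1/6·π_3 + 1/6·π_4 + 1/12·π_5
  normalize: π_0 + π_1 + π_2 + π_3 + π_4 + π_5 = 1
Solving the linear system gives exactly π = [155/1473, 3422/13257, 3971/22095, 10081/66285, 9766/66285, 232/1473].

π = [0.1052, 0.2581, 0.1797, 0.1521, 0.1473, 0.1575]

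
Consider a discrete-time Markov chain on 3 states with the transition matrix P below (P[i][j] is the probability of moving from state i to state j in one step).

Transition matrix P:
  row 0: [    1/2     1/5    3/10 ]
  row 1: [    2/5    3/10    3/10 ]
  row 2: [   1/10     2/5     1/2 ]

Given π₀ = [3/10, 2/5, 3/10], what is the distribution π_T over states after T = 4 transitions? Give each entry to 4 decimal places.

t=0: π = [0.3000, 0.4000, 0.3000]
t=1: π = [0.3400, 0.3000, 0.3600]
t=2: π = [0.3260, 0.3020, 0.3720]
t=3: π = [0.3210, 0.3046, 0.3744]
t=4: π = [0.3198, 0.3053, 0.3749]

π = [0.3198, 0.3053, 0.3749]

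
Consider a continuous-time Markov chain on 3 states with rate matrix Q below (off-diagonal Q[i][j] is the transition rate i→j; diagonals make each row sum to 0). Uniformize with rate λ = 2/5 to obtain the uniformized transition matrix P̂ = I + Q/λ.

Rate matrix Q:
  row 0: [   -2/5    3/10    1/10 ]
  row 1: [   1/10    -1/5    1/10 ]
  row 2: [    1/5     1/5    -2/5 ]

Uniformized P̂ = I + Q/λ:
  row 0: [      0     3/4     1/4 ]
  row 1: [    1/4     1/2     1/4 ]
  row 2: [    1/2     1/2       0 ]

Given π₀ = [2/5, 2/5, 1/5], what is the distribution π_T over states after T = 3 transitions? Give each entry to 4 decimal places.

π = [0.2375, 0.5625, 0.2000]

t=0: π = [0.4000, 0.4000, 0.2000]
t=1: π = [0.2000, 0.6000, 0.2000]
t=2: π = [0.2500, 0.5500, 0.2000]
t=3: π = [0.2375, 0.5625, 0.2000]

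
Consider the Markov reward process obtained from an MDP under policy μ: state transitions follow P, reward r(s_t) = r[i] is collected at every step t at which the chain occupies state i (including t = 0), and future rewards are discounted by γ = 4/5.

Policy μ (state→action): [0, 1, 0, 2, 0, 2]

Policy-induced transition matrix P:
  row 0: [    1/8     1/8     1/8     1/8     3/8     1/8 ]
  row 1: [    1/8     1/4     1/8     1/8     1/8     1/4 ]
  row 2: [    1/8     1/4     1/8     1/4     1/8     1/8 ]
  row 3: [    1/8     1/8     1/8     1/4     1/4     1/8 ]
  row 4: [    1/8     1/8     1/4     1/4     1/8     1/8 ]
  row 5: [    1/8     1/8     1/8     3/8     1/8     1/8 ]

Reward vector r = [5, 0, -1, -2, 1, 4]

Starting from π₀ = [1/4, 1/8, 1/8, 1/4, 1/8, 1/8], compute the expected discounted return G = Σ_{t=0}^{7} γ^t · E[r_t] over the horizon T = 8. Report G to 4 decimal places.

t=0: π = [0.2500, 0.1250, 0.1250, 0.2500, 0.1250, 0.1250], E[r] = 1.2500, γ^t·E[r] = 1.250000, running G = 1.250000
t=1: π = [0.1250, 0.1563, 0.1406, 0.2188, 0.2188, 0.1406], E[r] = 0.8281, γ^t·E[r] = 0.662500, running G = 1.912500
t=2: π = [0.1250, 0.1621, 0.1523, 0.2324, 0.1836, 0.1445], E[r] = 0.7695, γ^t·E[r] = 0.492500, running G = 2.405000
t=3: π = [0.1250, 0.1643, 0.1479, 0.2322, 0.1853, 0.1453], E[r] = 0.7791, γ^t·E[r] = 0.398875, running G = 2.803875
t=4: π = [0.1250, 0.1640, 0.1482, 0.2320, 0.1853, 0.1455], E[r] = 0.7803, γ^t·E[r] = 0.319600, running G = 3.123475
t=5: π = [0.1250, 0.1640, 0.1482, 0.2321, 0.1852, 0.1455], E[r] = 0.7800, γ^t·E[r] = 0.255584, running G = 3.379059
t=6: π = [0.1250, 0.1640, 0.1482, 0.2321, 0.1853, 0.1455], E[r] = 0.7800, γ^t·E[r] = 0.204471, running G = 3.583530
t=7: π = [0.1250, 0.1640, 0.1482, 0.2321, 0.1853, 0.1455], E[r] = 0.7800, γ^t·E[r] = 0.163576, running G = 3.747106

G = 3.7471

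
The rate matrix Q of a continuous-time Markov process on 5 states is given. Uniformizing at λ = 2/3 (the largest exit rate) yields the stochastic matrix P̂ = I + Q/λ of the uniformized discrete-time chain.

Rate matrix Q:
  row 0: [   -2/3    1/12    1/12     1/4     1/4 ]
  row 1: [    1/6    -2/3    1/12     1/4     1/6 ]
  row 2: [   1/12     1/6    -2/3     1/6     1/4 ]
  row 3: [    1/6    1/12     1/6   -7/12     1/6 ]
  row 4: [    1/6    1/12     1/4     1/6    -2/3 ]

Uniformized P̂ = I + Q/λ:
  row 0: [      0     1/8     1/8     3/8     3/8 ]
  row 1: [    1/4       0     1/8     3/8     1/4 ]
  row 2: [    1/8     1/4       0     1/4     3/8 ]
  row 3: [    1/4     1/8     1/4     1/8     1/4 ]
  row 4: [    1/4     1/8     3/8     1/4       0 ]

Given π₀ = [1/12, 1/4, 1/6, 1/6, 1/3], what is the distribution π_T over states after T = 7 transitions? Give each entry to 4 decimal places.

t=0: π = [0.0833, 0.2500, 0.1667, 0.1667, 0.3333]
t=1: π = [0.2083, 0.1146, 0.2083, 0.2708, 0.1979]
t=2: π = [0.1719, 0.1367, 0.1823, 0.2565, 0.2526]
t=3: π = [0.1842, 0.1307, 0.1974, 0.2565, 0.2311]
t=4: π = [0.1793, 0.1333, 0.1902, 0.2573, 0.2399]
t=5: π = [0.1814, 0.1321, 0.1934, 0.2569, 0.2362]
t=6: π = [0.1805, 0.1327, 0.1920, 0.2571, 0.2378]
t=7: π = [0.1809, 0.1324, 0.1926, 0.2570, 0.2371]

π = [0.1809, 0.1324, 0.1926, 0.2570, 0.2371]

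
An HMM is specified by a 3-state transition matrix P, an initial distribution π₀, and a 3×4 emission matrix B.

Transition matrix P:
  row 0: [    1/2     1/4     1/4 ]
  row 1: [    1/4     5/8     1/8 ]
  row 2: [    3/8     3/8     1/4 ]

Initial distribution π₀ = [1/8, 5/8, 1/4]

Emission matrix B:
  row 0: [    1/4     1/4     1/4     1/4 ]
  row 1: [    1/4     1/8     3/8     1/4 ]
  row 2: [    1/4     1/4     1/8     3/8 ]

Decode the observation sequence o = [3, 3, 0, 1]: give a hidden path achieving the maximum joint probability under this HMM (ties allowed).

path = [1, 1, 1, 1]

t=0: δ = [3.125e-02, 1.562e-01, 9.375e-02]  (obs o_0=3)
t=1: δ = [9.766e-03, 2.441e-02, 8.789e-03]  ψ = [1, 1, 2]  (obs o_1=3)
t=2: δ = [1.526e-03, 3.815e-03, 7.629e-04]  ψ = [1, 1, 1]  (obs o_2=0)
t=3: δ = [2.384e-04, 2.980e-04, 1.192e-04]  ψ = [1, 1, 1]  (obs o_3=1)
backtrack: best end state = 1; path = [1, 1, 1, 1]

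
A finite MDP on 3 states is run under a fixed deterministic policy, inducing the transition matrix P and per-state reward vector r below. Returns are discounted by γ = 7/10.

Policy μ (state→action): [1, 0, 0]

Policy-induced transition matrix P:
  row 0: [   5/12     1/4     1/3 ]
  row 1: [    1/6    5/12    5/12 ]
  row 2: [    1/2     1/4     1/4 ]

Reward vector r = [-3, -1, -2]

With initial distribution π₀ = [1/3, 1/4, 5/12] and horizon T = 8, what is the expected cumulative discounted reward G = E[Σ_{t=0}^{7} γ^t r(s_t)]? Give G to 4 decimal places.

t=0: π = [0.3333, 0.2500, 0.4167], E[r] = -2.0833, γ^t·E[r] = -2.083333, running G = -2.083333
t=1: π = [0.3889, 0.2917, 0.3194], E[r] = -2.0972, γ^t·E[r] = -1.468056, running G = -3.551389
t=2: π = [0.3704, 0.2986, 0.3310], E[r] = -2.0718, γ^t·E[r] = -1.015162, running G = -4.566551
t=3: π = [0.3696, 0.2998, 0.3306], E[r] = -2.0698, γ^t·E[r] = -0.709952, running G = -5.276503
t=4: π = [0.3693, 0.3000, 0.3308], E[r] = -2.0693, γ^t·E[r] = -0.496843, running G = -5.773345
t=5: π = [0.3692, 0.3000, 0.3308], E[r] = -2.0692, γ^t·E[r] = -0.347778, running G = -6.121124
t=6: π = [0.3692, 0.3000, 0.3308], E[r] = -2.0692, γ^t·E[r] = -0.243443, running G = -6.364567
t=7: π = [0.3692, 0.3000, 0.3308], E[r] = -2.0692, γ^t·E[r] = -0.170410, running G = -6.534977

G = -6.5350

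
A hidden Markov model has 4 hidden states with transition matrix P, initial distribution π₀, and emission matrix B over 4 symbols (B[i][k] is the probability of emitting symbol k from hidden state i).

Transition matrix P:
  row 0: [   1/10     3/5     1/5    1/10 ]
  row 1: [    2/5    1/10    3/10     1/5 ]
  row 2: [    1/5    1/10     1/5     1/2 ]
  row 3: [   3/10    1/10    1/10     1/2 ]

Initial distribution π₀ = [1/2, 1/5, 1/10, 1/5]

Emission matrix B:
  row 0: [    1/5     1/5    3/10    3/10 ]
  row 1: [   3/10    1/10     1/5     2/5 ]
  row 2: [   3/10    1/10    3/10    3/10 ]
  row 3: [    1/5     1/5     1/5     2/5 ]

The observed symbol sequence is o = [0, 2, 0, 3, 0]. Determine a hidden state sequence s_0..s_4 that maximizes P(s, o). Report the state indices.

t=0: δ = [1.000e-01, 6.000e-02, 3.000e-02, 4.000e-02]  (obs o_0=0)
t=1: δ = [7.200e-03, 1.200e-02, 6.000e-03, 4.000e-03]  ψ = [1, 0, 0, 3]  (obs o_1=2)
t=2: δ = [9.600e-04, 1.296e-03, 1.080e-03, 6.000e-04]  ψ = [1, 0, 1, 2]  (obs o_2=0)
t=3: δ = [1.555e-04, 2.304e-04, 1.166e-04, 2.160e-04]  ψ = [1, 0, 1, 2]  (obs o_3=3)
t=4: δ = [1.843e-05, 2.799e-05, 2.074e-05, 2.160e-05]  ψ = [1, 0, 1, 3]  (obs o_4=0)
backtrack: best end state = 1; path = [1, 0, 1, 0, 1]

path = [1, 0, 1, 0, 1]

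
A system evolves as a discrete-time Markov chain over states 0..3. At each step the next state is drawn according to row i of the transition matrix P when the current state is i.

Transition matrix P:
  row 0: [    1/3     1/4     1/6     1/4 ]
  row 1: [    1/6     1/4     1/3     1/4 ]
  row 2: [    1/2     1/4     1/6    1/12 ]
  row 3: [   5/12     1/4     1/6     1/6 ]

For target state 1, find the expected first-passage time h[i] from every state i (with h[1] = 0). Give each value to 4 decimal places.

h = [4.0000, 0.0000, 4.0000, 4.0000]

First-step conditioning: h[1] = 0; for i ≠ 1, h[i] = 1 + Σ_k P[i][k]·h[k].
  h[0] = 1 + 1/3·h[0] + 1/6·h[2] + 1/4·h[3]
  h[2] = 1 + 1/2·h[0] + 1/6·h[2] + 1/12·h[3]
  h[3] = 1 + 5/12·h[0] + 1/6·h[2] + 1/6·h[3]
Solving the 3×3 linear system over states ≠ 1 gives exactly h = [4, 0, 4, 4] (h[1] = 0 is the target).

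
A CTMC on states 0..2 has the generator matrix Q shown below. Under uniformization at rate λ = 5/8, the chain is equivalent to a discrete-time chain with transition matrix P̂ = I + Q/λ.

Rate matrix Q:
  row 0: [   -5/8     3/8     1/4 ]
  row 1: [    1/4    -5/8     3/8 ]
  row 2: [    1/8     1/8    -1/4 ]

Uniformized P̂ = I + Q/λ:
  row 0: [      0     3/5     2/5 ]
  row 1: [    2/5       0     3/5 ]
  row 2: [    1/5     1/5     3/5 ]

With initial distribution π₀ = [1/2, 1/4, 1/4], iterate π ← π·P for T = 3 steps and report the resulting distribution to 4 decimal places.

π = [0.1900, 0.2580, 0.5520]

t=0: π = [0.5000, 0.2500, 0.2500]
t=1: π = [0.1500, 0.3500, 0.5000]
t=2: π = [0.2400, 0.1900, 0.5700]
t=3: π = [0.1900, 0.2580, 0.5520]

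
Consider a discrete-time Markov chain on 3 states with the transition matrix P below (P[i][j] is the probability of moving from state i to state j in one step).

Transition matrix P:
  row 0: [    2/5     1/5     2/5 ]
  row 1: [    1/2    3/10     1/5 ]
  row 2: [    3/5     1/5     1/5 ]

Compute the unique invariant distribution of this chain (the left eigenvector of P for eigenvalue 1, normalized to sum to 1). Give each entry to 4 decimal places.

Balance equations π_j = Σ_i π_i·P[i][j]:
  π_0 = 2/5·π_0 + 1/2·π_1 + 3/5·π_2
  π_1 = 1/5·π_0 + 3/10·π_1 + 1/5·π_2
  normalize: π_0 + π_1 + π_2 = 1
Solving the linear system gives exactly π = [13/27, 2/9, 8/27].

π = [0.4815, 0.2222, 0.2963]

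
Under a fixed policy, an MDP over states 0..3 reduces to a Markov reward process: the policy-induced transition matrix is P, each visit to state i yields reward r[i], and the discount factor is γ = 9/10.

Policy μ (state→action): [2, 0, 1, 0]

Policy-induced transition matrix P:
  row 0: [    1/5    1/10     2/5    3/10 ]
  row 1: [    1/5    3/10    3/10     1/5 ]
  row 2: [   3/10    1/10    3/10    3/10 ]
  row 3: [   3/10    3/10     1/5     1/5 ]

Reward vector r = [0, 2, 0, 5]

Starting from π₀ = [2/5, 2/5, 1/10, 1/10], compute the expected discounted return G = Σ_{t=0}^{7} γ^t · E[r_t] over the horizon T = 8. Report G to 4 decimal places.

t=0: π = [0.4000, 0.4000, 0.1000, 0.1000], E[r] = 1.3000, γ^t·E[r] = 1.300000, running G = 1.300000
t=1: π = [0.2200, 0.2000, 0.3300, 0.2500], E[r] = 1.6500, γ^t·E[r] = 1.485000, running G = 2.785000
t=2: π = [0.2580, 0.1900, 0.2970, 0.2550], E[r] = 1.6550, γ^t·E[r] = 1.340550, running G = 4.125550
t=3: π = [0.2552, 0.1890, 0.3003, 0.2555], E[r] = 1.6555, γ^t·E[r] = 1.206860, running G = 5.332410
t=4: π = [0.2556, 0.1889, 0.3000, 0.2556], E[r] = 1.6556, γ^t·E[r] = 1.086206, running G = 6.418616
t=5: π = [0.2556, 0.1889, 0.3000, 0.2556], E[r] = 1.6556, γ^t·E[r] = 0.977589, running G = 7.396205
t=6: π = [0.2556, 0.1889, 0.3000, 0.2556], E[r] = 1.6556, γ^t·E[r] = 0.879830, running G = 8.276035
t=7: π = [0.2556, 0.1889, 0.3000, 0.2556], E[r] = 1.6556, γ^t·E[r] = 0.791847, running G = 9.067882

G = 9.0679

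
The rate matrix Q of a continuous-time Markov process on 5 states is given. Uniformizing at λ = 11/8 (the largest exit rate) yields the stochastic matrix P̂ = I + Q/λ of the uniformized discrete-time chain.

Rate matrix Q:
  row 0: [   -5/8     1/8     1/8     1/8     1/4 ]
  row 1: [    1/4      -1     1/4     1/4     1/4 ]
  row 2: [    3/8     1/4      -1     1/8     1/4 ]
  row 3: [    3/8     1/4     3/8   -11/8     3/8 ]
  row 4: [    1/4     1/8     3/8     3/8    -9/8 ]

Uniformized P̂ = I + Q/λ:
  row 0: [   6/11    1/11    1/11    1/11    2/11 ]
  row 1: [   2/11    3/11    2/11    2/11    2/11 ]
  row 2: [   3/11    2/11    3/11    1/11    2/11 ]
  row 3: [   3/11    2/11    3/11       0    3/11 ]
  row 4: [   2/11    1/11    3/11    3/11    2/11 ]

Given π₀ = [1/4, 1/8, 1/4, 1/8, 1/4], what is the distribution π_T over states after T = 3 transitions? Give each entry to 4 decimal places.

π = [0.3302, 0.1482, 0.1999, 0.1283, 0.1934]

t=0: π = [0.2500, 0.1250, 0.2500, 0.1250, 0.2500]
t=1: π = [0.3068, 0.1477, 0.2159, 0.1364, 0.1932]
t=2: π = [0.3254, 0.1498, 0.2035, 0.1271, 0.1942]
t=3: π = [0.3302, 0.1482, 0.1999, 0.1283, 0.1934]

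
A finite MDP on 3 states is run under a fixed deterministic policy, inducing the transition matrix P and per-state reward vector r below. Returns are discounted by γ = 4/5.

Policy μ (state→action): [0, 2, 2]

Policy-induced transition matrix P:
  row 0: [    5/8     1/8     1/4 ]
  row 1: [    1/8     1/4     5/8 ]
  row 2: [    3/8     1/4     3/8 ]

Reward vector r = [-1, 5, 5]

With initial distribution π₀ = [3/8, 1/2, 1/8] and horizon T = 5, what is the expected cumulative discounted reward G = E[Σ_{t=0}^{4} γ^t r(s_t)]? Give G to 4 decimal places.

t=0: π = [0.3750, 0.5000, 0.1250], E[r] = 2.7500, γ^t·E[r] = 2.750000, running G = 2.750000
t=1: π = [0.3438, 0.2031, 0.4531], E[r] = 2.9375, γ^t·E[r] = 2.350000, running G = 5.100000
t=2: π = [0.4102, 0.2070, 0.3828], E[r] = 2.5391, γ^t·E[r] = 1.625000, running G = 6.725000
t=3: π = [0.4258, 0.1987, 0.3755], E[r] = 2.4453, γ^t·E[r] = 1.252000, running G = 7.977000
t=4: π = [0.4318, 0.1968, 0.3715], E[r] = 2.4094, γ^t·E[r] = 0.986900, running G = 8.963900

G = 8.9639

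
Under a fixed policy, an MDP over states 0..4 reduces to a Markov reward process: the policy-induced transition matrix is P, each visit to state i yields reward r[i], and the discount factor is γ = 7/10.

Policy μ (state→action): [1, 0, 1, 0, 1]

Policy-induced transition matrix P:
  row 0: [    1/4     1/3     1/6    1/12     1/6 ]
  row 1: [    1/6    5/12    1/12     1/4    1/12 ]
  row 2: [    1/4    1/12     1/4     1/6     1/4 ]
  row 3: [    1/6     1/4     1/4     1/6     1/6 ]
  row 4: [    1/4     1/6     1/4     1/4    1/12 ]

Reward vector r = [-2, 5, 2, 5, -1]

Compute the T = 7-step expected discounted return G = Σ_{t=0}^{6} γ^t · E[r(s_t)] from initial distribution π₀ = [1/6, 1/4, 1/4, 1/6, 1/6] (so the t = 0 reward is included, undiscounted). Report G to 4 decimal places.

G = 6.2688

t=0: π = [0.1667, 0.2500, 0.2500, 0.1667, 0.1667], E[r] = 2.0833, γ^t·E[r] = 2.083333, running G = 2.083333
t=1: π = [0.2153, 0.2500, 0.1944, 0.1875, 0.1528], E[r] = 1.9931, γ^t·E[r] = 1.395139, running G = 3.478472
t=2: π = [0.2135, 0.2645, 0.1904, 0.1823, 0.1493], E[r] = 2.0382, γ^t·E[r] = 0.998715, running G = 4.477188
t=3: π = [0.2128, 0.2677, 0.1881, 0.1834, 0.1481], E[r] = 2.0579, γ^t·E[r] = 0.705866, running G = 5.183054
t=4: π = [0.2124, 0.2687, 0.1877, 0.1836, 0.1477], E[r] = 2.0640, γ^t·E[r] = 0.495558, running G = 5.678612
t=5: π = [0.2123, 0.2689, 0.1875, 0.1837, 0.1476], E[r] = 2.0656, γ^t·E[r] = 0.347163, running G = 6.025775
t=6: π = [0.2123, 0.2690, 0.1875, 0.1837, 0.1476], E[r] = 2.0660, γ^t·E[r] = 0.243063, running G = 6.268838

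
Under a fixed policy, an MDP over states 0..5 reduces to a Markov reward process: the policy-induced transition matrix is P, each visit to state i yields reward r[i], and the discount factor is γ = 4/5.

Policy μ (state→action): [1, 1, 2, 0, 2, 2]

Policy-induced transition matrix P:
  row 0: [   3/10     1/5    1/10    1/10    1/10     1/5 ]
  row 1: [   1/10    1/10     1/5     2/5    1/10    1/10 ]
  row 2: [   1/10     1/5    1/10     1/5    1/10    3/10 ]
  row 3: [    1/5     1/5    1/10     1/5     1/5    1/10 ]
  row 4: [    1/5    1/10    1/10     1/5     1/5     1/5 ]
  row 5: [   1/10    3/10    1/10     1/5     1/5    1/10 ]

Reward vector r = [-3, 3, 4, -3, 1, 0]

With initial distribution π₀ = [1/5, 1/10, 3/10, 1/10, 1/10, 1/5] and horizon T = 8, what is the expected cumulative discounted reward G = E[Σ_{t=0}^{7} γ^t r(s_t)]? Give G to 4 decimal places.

G = 0.7897

t=0: π = [0.2000, 0.1000, 0.3000, 0.1000, 0.1000, 0.2000], E[r] = 0.7000, γ^t·E[r] = 0.700000, running G = 0.700000
t=1: π = [0.1600, 0.2000, 0.1100, 0.2000, 0.1400, 0.1900], E[r] = 0.1000, γ^t·E[r] = 0.080000, running G = 0.780000
t=2: π = [0.1660, 0.1850, 0.1200, 0.2240, 0.1530, 0.1520], E[r] = 0.0180, γ^t·E[r] = 0.011520, running G = 0.791520
t=3: π = [0.1709, 0.1814, 0.1185, 0.2204, 0.1529, 0.1559], E[r] = -0.0028, γ^t·E[r] = -0.001434, running G = 0.790086
t=4: π = [0.1715, 0.1822, 0.1181, 0.2192, 0.1529, 0.1561], E[r] = -0.0001, γ^t·E[r] = -0.000057, running G = 0.790029
t=5: π = [0.1715, 0.1821, 0.1182, 0.2193, 0.1528, 0.1561], E[r] = -0.0004, γ^t·E[r] = -0.000131, running G = 0.789898
t=6: π = [0.1715, 0.1821, 0.1182, 0.2193, 0.1528, 0.1561], E[r] = -0.0003, γ^t·E[r] = -0.000089, running G = 0.789809
t=7: π = [0.1715, 0.1821, 0.1182, 0.2193, 0.1528, 0.1561], E[r] = -0.0003, γ^t·E[r] = -0.000072, running G = 0.789737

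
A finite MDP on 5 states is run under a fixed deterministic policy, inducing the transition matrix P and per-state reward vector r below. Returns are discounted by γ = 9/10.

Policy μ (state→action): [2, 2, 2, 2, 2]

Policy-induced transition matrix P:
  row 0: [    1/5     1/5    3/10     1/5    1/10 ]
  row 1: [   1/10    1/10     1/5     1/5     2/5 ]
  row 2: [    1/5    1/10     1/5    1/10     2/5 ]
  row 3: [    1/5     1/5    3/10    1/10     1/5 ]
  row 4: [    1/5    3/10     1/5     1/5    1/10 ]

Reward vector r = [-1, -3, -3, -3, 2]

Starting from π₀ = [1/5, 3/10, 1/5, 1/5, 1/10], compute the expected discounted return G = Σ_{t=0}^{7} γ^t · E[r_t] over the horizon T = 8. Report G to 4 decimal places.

G = -8.7254

t=0: π = [0.2000, 0.3000, 0.2000, 0.2000, 0.1000], E[r] = -2.1000, γ^t·E[r] = -2.100000, running G = -2.100000
t=1: π = [0.1700, 0.1600, 0.2400, 0.1600, 0.2700], E[r] = -1.3100, γ^t·E[r] = -1.179000, running G = -3.279000
t=2: π = [0.1840, 0.1870, 0.2330, 0.1600, 0.2360], E[r] = -1.4520, γ^t·E[r] = -1.176120, running G = -4.455120
t=3: π = [0.1813, 0.1816, 0.2344, 0.1607, 0.2420], E[r] = -1.4274, γ^t·E[r] = -1.040575, running G = -5.495695
t=4: π = [0.1818, 0.1826, 0.2342, 0.1605, 0.2409], E[r] = -1.4320, γ^t·E[r] = -0.939516, running G = -6.435210
t=5: π = [0.1817, 0.1824, 0.2342, 0.1605, 0.2411], E[r] = -1.4311, γ^t·E[r] = -0.845035, running G = -7.280246
t=6: π = [0.1818, 0.1824, 0.2342, 0.1605, 0.2410], E[r] = -1.4313, γ^t·E[r] = -0.760628, running G = -8.040874
t=7: π = [0.1818, 0.1824, 0.2342, 0.1605, 0.2411], E[r] = -1.4312, γ^t·E[r] = -0.684548, running G = -8.725421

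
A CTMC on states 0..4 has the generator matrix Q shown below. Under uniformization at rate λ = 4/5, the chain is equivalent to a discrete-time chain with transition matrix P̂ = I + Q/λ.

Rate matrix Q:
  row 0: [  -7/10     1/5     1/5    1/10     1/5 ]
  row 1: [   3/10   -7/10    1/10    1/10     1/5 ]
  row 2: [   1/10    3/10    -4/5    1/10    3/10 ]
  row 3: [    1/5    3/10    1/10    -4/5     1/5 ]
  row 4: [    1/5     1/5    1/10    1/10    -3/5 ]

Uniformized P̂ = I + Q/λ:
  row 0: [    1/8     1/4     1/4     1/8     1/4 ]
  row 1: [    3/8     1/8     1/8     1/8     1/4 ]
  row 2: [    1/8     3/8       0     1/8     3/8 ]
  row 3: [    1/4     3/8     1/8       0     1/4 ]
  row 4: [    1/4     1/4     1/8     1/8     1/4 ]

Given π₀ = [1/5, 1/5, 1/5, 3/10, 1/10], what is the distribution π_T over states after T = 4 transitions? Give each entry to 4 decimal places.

t=0: π = [0.2000, 0.2000, 0.2000, 0.3000, 0.1000]
t=1: π = [0.2250, 0.2875, 0.1250, 0.0875, 0.2750]
t=2: π = [0.2422, 0.2406, 0.1375, 0.1141, 0.2656]
t=3: π = [0.2326, 0.2514, 0.1381, 0.1107, 0.2672]
t=4: π = [0.2351, 0.2497, 0.1368, 0.1112, 0.2673]

π = [0.2351, 0.2497, 0.1368, 0.1112, 0.2673]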